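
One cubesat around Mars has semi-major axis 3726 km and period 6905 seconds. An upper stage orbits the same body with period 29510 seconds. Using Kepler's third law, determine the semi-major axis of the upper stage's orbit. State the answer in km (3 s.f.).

a₂ ≈ 9810 km

Kepler's third law: a³ ∝ T², so a₂ = a₁ (T₂/T₁)^(2/3).
T₂/T₁ = 4.274, (T₂/T₁)^(2/3) = 2.634.
a₂ = 3726 × 2.634 = 9813 km.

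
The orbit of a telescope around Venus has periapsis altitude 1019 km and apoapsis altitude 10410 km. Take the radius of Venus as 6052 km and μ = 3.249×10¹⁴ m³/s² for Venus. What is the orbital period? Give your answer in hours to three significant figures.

T ≈ 3.91 hours

r_p = 6052 + 1019 = 7071.0 km = 7.0710×10⁶ m.
r_a = 6052 + 10410 = 16462 km = 1.6462×10⁷ m.
Semi-major axis a = (r_p + r_a)/2 = (7071.0 + 16462)/2 = 11766 km = 1.177×10⁷ m.
By Kepler's third law T = 2π√(a³/μ) = 2π × 2.239×10³ = 1.407×10⁴ s.
= 3.908 hours.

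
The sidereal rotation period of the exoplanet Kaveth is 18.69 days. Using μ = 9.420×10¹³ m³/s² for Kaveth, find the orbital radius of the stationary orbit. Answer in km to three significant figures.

T = 18.69 days = 1.615×10⁶ s.
A synchronous orbit has period T, so by Kepler's third law a = (μT²/4π²)^(1/3).
μT²/4π² = 9.420×10¹³ × (1.615×10⁶)² / 39.48 = 6.222×10²⁴ m³.
a = 1.839×10⁸ m = 1.8393×10⁵ km.

r_sync ≈ 1.84×10⁵ km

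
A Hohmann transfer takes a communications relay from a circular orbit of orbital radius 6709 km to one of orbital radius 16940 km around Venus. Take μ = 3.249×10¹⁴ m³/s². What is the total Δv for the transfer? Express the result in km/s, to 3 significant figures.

Δv_total ≈ 2.45 km/s

r₁ = 6709 km = 6.709×10⁶ m.
r₂ = 16940 km = 1.694×10⁷ m.
Transfer ellipse a_t = (r₁ + r₂)/2 = 1.182×10⁷ m.
At r₁: circular v_c1 = √(μ/r₁) = 6959 m/s; transfer-periapsis v_p = √[μ(2/r₁ − 1/a_t)] = 8329 m/s.
Δv₁ = v_p − v_c1 = 1370 m/s.
At r₂: circular v_c2 = √(μ/r₂) = 4379 m/s; transfer-apoapsis v_a = √[μ(2/r₂ − 1/a_t)] = 3299 m/s.
Δv₂ = v_c2 − v_a = 1081 m/s.
Total Δv = Δv₁ + Δv₂ = 2451 m/s = 2.451 km/s.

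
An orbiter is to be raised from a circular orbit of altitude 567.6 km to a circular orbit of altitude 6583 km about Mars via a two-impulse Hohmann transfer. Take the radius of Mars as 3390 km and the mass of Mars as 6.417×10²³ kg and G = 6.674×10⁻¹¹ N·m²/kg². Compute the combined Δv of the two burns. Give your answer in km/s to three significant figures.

μ = GM = 6.674×10⁻¹¹ × 6.417×10²³ = 4.283×10¹³ m³/s².
r₁ = 3390 + 567.6 = 3957.6 km = 3.9576×10⁶ m.
r₂ = 3390 + 6583 = 9973.0 km = 9.9730×10⁶ m.
Transfer ellipse a_t = (r₁ + r₂)/2 = 6.965×10⁶ m.
At r₁: circular v_c1 = √(μ/r₁) = 3290 m/s; transfer-periapsis v_p = √[μ(2/r₁ − 1/a_t)] = 3936 m/s.
Δv₁ = v_p − v_c1 = 646.7 m/s.
At r₂: circular v_c2 = √(μ/r₂) = 2072 m/s; transfer-apoapsis v_a = √[μ(2/r₂ − 1/a_t)] = 1562 m/s.
Δv₂ = v_c2 − v_a = 510.2 m/s.
Total Δv = Δv₁ + Δv₂ = 1157 m/s = 1.157 km/s.

Δv_total ≈ 1.16 km/s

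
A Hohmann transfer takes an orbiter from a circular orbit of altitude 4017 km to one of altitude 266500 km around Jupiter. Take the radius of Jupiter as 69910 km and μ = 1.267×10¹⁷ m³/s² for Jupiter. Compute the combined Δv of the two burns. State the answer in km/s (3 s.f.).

Δv_total ≈ 19.4 km/s

r₁ = 69910 + 4017 = 73927 km = 7.3927×10⁷ m.
r₂ = 69910 + 266500 = 336410 km = 3.3641×10⁸ m.
Transfer ellipse a_t = (r₁ + r₂)/2 = 2.052×10⁸ m.
At r₁: circular v_c1 = √(μ/r₁) = 41400 m/s; transfer-perijove v_p = √[μ(2/r₁ − 1/a_t)] = 53010 m/s.
Δv₁ = v_p − v_c1 = 11610 m/s.
At r₂: circular v_c2 = √(μ/r₂) = 19410 m/s; transfer-apojove v_a = √[μ(2/r₂ − 1/a_t)] = 11650 m/s.
Δv₂ = v_c2 − v_a = 7757 m/s.
Total Δv = Δv₁ + Δv₂ = 19370 m/s = 19.37 km/s.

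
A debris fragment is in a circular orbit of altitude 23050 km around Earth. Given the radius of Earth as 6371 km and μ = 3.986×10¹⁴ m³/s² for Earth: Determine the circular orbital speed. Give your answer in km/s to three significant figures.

v ≈ 3.68 km/s

r = 6371 + 23050 = 29421 km = 2.9421×10⁷ m.
For a circular orbit v = √(μ/r) = √(3.986×10¹⁴ / 2.942×10⁷) = √(1.355×10⁷) = 3681 m/s.
That is 3.681 km/s.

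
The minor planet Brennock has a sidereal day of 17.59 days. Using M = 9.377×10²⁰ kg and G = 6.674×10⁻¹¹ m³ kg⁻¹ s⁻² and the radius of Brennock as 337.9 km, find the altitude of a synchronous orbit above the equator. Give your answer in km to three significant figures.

h_sync ≈ 15100 km

μ = GM = 6.674×10⁻¹¹ × 9.377×10²⁰ = 6.258×10¹⁰ m³/s².
T = 17.59 days = 1.520×10⁶ s.
A synchronous orbit has period T, so by Kepler's third law a = (μT²/4π²)^(1/3).
μT²/4π² = 6.258×10¹⁰ × (1.520×10⁶)² / 39.48 = 3.661×10²¹ m³.
a = 1.541×10⁷ m = 15413 km.
Altitude h = a − R = 15413 − 337.9 = 15075 km.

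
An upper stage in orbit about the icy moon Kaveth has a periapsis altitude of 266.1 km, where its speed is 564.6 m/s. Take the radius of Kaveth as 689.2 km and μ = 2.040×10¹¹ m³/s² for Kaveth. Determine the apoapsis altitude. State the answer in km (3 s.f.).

r_p = 689.2 + 266.1 = 955.30 km = 9.553×10⁵ m.
Specific energy ε = v²/2 − μ/r = -5.416×10⁴ J/kg, so a = −μ/(2ε) = 1.883×10⁶ m.
The apsides satisfy r_p + r_a = 2a, so the apoapsis radius is 2a − r_p = 2.811×10⁶ m = 2811.4 km.
Apoapsis altitude = 2811.4 − 689.2 = 2122.2 km.

apoapsis altitude ≈ 2120 km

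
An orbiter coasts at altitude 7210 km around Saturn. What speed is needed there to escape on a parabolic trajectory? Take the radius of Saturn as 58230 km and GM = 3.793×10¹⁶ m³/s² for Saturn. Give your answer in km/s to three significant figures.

r = 58230 + 7210 = 65440 km = 6.5440×10⁷ m.
Escape speed v_esc = √(2μ/r) = √(2 × 3.793×10¹⁶ / 6.544×10⁷) = √(1.159×10⁹) = 34050 m/s.
= 34.05 km/s.

v_esc ≈ 34.0 km/s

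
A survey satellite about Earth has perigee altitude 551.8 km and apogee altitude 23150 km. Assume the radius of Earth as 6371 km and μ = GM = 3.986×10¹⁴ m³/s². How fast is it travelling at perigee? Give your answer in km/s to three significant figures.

r_p = 6371 + 551.8 = 6922.8 km = 6.9228×10⁶ m.
r_a = 6371 + 23150 = 29521 km = 2.9521×10⁷ m.
Semi-major axis a = (r_p + r_a)/2 = 18222 km = 1.822×10⁷ m.
Vis-viva: v² = μ(2/r − 1/a) = 3.986×10¹⁴ × (2.889×10⁻⁷ − 5.488×10⁻⁸) = 9.328×10⁷ m²/s².
v = 9658 m/s = 9.658 km/s.

v ≈ 9.66 km/s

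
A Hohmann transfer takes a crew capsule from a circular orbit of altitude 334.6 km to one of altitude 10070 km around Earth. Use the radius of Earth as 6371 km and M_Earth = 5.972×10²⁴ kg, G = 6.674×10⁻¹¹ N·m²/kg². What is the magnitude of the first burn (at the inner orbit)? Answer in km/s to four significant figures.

μ = GM = 6.674×10⁻¹¹ × 5.972×10²⁴ = 3.986×10¹⁴ m³/s².
r₁ = 6371 + 334.6 = 6705.6 km = 6.7056×10⁶ m.
r₂ = 6371 + 10070 = 16441 km = 1.6441×10⁷ m.
Transfer ellipse a_t = (r₁ + r₂)/2 = 1.157×10⁷ m.
At r₁: circular v_c1 = √(μ/r₁) = 7710 m/s; transfer-perigee v_p = √[μ(2/r₁ − 1/a_t)] = 9189 m/s.
Δv₁ = v_p − v_c1 = 1479 m/s.
= 1.479 km/s.

Δv ≈ 1.479 km/s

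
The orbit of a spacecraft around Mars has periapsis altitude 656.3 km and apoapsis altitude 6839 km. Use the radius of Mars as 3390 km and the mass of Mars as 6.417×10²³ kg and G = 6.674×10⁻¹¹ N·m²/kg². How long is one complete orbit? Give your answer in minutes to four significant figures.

μ = GM = 6.674×10⁻¹¹ × 6.417×10²³ = 4.283×10¹³ m³/s².
r_p = 3390 + 656.3 = 4046.3 km = 4.0463×10⁶ m.
r_a = 3390 + 6839 = 10229 km = 1.0229×10⁷ m.
Semi-major axis a = (r_p + r_a)/2 = (4046.3 + 10229)/2 = 7137.6 km = 7.138×10⁶ m.
By Kepler's third law T = 2π√(a³/μ) = 2π × 2.914×10³ = 1.831×10⁴ s.
= 305.1 minutes.

T ≈ 305.1 minutes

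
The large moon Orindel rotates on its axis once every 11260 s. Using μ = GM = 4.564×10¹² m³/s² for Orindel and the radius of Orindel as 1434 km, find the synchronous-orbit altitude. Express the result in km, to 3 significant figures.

h_sync ≈ 1010 km

A synchronous orbit has period T, so by Kepler's third law a = (μT²/4π²)^(1/3).
μT²/4π² = 4.564×10¹² × (1.126×10⁴)² / 39.48 = 1.466×10¹⁹ m³.
a = 2.447×10⁶ m = 2447.3 km.
Altitude h = a − R = 2447.3 − 1434 = 1013.3 km.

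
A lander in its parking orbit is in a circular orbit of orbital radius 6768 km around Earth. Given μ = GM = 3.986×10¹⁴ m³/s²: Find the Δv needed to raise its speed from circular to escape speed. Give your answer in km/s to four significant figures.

r = 6768 km = 6.768×10⁶ m.
Circular speed v_c = √(μ/r) = 7674 m/s.
Escape speed v_esc = √(2μ/r) = √2 × v_c = 10850 m/s.
Δv = v_esc − v_c = 3179 m/s = 3.179 km/s.

Δv ≈ 3.179 km/s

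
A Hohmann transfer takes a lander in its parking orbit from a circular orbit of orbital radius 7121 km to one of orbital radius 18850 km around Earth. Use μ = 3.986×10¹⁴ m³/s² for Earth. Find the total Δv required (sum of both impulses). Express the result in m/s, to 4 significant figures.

r₁ = 7121 km = 7.121×10⁶ m.
r₂ = 18850 km = 1.885×10⁷ m.
Transfer ellipse a_t = (r₁ + r₂)/2 = 1.299×10⁷ m.
At r₁: circular v_c1 = √(μ/r₁) = 7482 m/s; transfer-perigee v_p = √[μ(2/r₁ − 1/a_t)] = 9014 m/s.
Δv₁ = v_p − v_c1 = 1532 m/s.
At r₂: circular v_c2 = √(μ/r₂) = 4598 m/s; transfer-apogee v_a = √[μ(2/r₂ − 1/a_t)] = 3405 m/s.
Δv₂ = v_c2 − v_a = 1193 m/s.
Total Δv = Δv₁ + Δv₂ = 2726 m/s.

Δv_total ≈ 2726 m/s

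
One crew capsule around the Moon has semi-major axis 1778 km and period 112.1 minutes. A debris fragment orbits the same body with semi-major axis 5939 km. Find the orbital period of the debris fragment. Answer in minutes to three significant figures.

Kepler's third law: T² ∝ a³, so T₂ = T₁ (a₂/a₁)^(3/2).
a₂/a₁ = 3.340, (a₂/a₁)^(3/2) = 6.105.
T₂ = 112.1 × 6.105 = 684.3 minutes.

T₂ ≈ 684 minutes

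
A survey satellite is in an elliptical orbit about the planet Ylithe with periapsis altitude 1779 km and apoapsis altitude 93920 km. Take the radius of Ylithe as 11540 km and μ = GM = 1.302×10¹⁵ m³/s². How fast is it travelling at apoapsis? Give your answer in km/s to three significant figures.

r_p = 11540 + 1779 = 13319 km = 1.3319×10⁷ m.
r_a = 11540 + 93920 = 105460 km = 1.0546×10⁸ m.
Semi-major axis a = (r_p + r_a)/2 = 59390 km = 5.939×10⁷ m.
Vis-viva: v² = μ(2/r − 1/a) = 1.302×10¹⁵ × (1.896×10⁻⁸ − 1.684×10⁻⁸) = 2.769×10⁶ m²/s².
v = 1664 m/s = 1.664 km/s.

v ≈ 1.66 km/s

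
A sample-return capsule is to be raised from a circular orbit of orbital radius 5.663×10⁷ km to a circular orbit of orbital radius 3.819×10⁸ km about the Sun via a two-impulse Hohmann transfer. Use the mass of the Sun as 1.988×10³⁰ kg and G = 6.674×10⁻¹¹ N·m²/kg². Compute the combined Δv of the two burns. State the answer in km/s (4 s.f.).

Δv_total ≈ 24.64 km/s

μ = GM = 6.674×10⁻¹¹ × 1.988×10³⁰ = 1.327×10²⁰ m³/s².
r₁ = 5.663×10⁷ km = 5.663×10¹⁰ m.
r₂ = 3.819×10⁸ km = 3.819×10¹¹ m.
Transfer ellipse a_t = (r₁ + r₂)/2 = 2.193×10¹¹ m.
At r₁: circular v_c1 = √(μ/r₁) = 48400 m/s; transfer-perihelion v_p = √[μ(2/r₁ − 1/a_t)] = 63880 m/s.
Δv₁ = v_p − v_c1 = 15480 m/s.
At r₂: circular v_c2 = √(μ/r₂) = 18640 m/s; transfer-aphelion v_a = √[μ(2/r₂ − 1/a_t)] = 9473 m/s.
Δv₂ = v_c2 − v_a = 9167 m/s.
Total Δv = Δv₁ + Δv₂ = 24640 m/s = 24.64 km/s.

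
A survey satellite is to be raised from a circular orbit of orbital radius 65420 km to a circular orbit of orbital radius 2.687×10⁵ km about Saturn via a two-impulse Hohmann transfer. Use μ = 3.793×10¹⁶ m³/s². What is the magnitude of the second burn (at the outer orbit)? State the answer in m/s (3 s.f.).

Δv ≈ 4450 m/s

r₁ = 65420 km = 6.542×10⁷ m.
r₂ = 2.687×10⁵ km = 2.687×10⁸ m.
Transfer ellipse a_t = (r₁ + r₂)/2 = 1.671×10⁸ m.
At r₁: circular v_c1 = √(μ/r₁) = 24080 m/s; transfer-perikrone v_p = √[μ(2/r₁ − 1/a_t)] = 30540 m/s.
At r₂: circular v_c2 = √(μ/r₂) = 11880 m/s; transfer-apokrone v_a = √[μ(2/r₂ − 1/a_t)] = 7435 m/s.
Δv₂ = v_c2 − v_a = 4446 m/s.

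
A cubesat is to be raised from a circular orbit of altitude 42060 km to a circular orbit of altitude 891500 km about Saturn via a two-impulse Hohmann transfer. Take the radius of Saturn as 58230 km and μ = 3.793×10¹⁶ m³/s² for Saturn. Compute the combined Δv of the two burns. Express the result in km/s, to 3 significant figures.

Δv_total ≈ 10.3 km/s

r₁ = 58230 + 42060 = 100290 km = 1.0029×10⁸ m.
r₂ = 58230 + 891500 = 949730 km = 9.4973×10⁸ m.
Transfer ellipse a_t = (r₁ + r₂)/2 = 5.250×10⁸ m.
At r₁: circular v_c1 = √(μ/r₁) = 19450 m/s; transfer-perikrone v_p = √[μ(2/r₁ − 1/a_t)] = 26160 m/s.
Δv₁ = v_p − v_c1 = 6709 m/s.
At r₂: circular v_c2 = √(μ/r₂) = 6320 m/s; transfer-apokrone v_a = √[μ(2/r₂ − 1/a_t)] = 2762 m/s.
Δv₂ = v_c2 − v_a = 3558 m/s.
Total Δv = Δv₁ + Δv₂ = 10270 m/s = 10.27 km/s.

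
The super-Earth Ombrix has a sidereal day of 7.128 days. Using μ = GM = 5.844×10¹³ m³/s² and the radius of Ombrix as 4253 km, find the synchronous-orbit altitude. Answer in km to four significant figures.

h_sync ≈ 78240 km

T = 7.128 days = 6.159×10⁵ s.
A synchronous orbit has period T, so by Kepler's third law a = (μT²/4π²)^(1/3).
μT²/4π² = 5.844×10¹³ × (6.159×10⁵)² / 39.48 = 5.615×10²³ m³.
a = 8.250×10⁷ m = 82497 km.
Altitude h = a − R = 82497 − 4253 = 78244 km.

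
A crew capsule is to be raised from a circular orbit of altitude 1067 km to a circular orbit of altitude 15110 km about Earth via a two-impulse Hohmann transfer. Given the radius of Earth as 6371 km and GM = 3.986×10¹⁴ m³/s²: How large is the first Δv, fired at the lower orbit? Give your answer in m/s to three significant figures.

Δv ≈ 1600 m/s

r₁ = 6371 + 1067 = 7438.0 km = 7.4380×10⁶ m.
r₂ = 6371 + 15110 = 21481 km = 2.1481×10⁷ m.
Transfer ellipse a_t = (r₁ + r₂)/2 = 1.446×10⁷ m.
At r₁: circular v_c1 = √(μ/r₁) = 7320 m/s; transfer-perigee v_p = √[μ(2/r₁ − 1/a_t)] = 8923 m/s.
Δv₁ = v_p − v_c1 = 1602 m/s.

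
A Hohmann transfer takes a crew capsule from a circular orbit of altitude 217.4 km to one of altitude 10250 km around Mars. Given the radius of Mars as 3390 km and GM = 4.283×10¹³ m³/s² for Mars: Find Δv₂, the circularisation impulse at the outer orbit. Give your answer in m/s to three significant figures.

Δv ≈ 626 m/s

r₁ = 3390 + 217.4 = 3607.4 km = 3.6074×10⁶ m.
r₂ = 3390 + 10250 = 13640 km = 1.3640×10⁷ m.
Transfer ellipse a_t = (r₁ + r₂)/2 = 8.624×10⁶ m.
At r₁: circular v_c1 = √(μ/r₁) = 3446 m/s; transfer-periapsis v_p = √[μ(2/r₁ − 1/a_t)] = 4333 m/s.
At r₂: circular v_c2 = √(μ/r₂) = 1772 m/s; transfer-apoapsis v_a = √[μ(2/r₂ − 1/a_t)] = 1146 m/s.
Δv₂ = v_c2 − v_a = 625.9 m/s.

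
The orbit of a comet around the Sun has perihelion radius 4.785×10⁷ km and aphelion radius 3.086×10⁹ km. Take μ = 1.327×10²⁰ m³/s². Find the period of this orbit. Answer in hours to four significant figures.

T ≈ 297200 hours

Semi-major axis a = (r_p + r_a)/2 = (4.7850×10⁷ + 3.0860×10⁹)/2 = 1.5669×10⁹ km = 1.567×10¹² m.
By Kepler's third law T = 2π√(a³/μ) = 2π × 1.703×10⁸ = 1.070×10⁹ s.
= 2.972×10⁵ hours.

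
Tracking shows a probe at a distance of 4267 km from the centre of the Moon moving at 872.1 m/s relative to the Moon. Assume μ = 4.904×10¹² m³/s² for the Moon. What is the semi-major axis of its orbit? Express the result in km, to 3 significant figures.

a ≈ 3190 km

r = 4.267×10⁶ m.
Specific orbital energy ε = v²/2 − μ/r = (872.1)²/2 − 4.904×10¹²/4.267×10⁶ = -7.690×10⁵ J/kg.
Since ε = −μ/(2a), a = −μ/(2ε) = 3.189×10⁶ m = 3188.5 km.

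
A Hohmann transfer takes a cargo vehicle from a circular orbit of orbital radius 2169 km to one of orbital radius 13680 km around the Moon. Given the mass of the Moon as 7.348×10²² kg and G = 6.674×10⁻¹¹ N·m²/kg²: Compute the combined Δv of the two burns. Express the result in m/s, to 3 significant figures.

Δv_total ≈ 757 m/s

μ = GM = 6.674×10⁻¹¹ × 7.348×10²² = 4.904×10¹² m³/s².
r₁ = 2169 km = 2.169×10⁶ m.
r₂ = 13680 km = 1.368×10⁷ m.
Transfer ellipse a_t = (r₁ + r₂)/2 = 7.924×10⁶ m.
At r₁: circular v_c1 = √(μ/r₁) = 1504 m/s; transfer-perilune v_p = √[μ(2/r₁ − 1/a_t)] = 1976 m/s.
Δv₁ = v_p − v_c1 = 472.0 m/s.
At r₂: circular v_c2 = √(μ/r₂) = 598.7 m/s; transfer-apolune v_a = √[μ(2/r₂ − 1/a_t)] = 313.2 m/s.
Δv₂ = v_c2 − v_a = 285.5 m/s.
Total Δv = Δv₁ + Δv₂ = 757.5 m/s.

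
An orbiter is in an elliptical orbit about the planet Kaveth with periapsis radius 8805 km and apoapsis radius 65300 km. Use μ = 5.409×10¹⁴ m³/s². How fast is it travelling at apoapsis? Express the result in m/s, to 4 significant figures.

Semi-major axis a = (r_p + r_a)/2 = 37052 km = 3.705×10⁷ m.
Vis-viva: v² = μ(2/r − 1/a) = 5.409×10¹⁴ × (3.063×10⁻⁸ − 2.699×10⁻⁸) = 1.968×10⁶ m²/s².
v = 1403 m/s.

v ≈ 1403 m/s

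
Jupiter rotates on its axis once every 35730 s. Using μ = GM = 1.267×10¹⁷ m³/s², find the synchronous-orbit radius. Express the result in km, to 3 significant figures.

A synchronous orbit has period T, so by Kepler's third law a = (μT²/4π²)^(1/3).
μT²/4π² = 1.267×10¹⁷ × (3.573×10⁴)² / 39.48 = 4.097×10²⁴ m³.
a = 1.600×10⁸ m = 1.6002×10⁵ km.

r_sync ≈ 1.60×10⁵ km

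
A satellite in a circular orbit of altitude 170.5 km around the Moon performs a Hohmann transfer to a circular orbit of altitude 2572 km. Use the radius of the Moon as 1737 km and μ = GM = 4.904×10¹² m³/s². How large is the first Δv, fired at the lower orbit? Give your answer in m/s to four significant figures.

r₁ = 1737 + 170.5 = 1907.5 km = 1.9075×10⁶ m.
r₂ = 1737 + 2572 = 4309.0 km = 4.3090×10⁶ m.
Transfer ellipse a_t = (r₁ + r₂)/2 = 3.108×10⁶ m.
At r₁: circular v_c1 = √(μ/r₁) = 1603 m/s; transfer-perilune v_p = √[μ(2/r₁ − 1/a_t)] = 1888 m/s.
Δv₁ = v_p − v_c1 = 284.5 m/s.

Δv ≈ 284.5 m/s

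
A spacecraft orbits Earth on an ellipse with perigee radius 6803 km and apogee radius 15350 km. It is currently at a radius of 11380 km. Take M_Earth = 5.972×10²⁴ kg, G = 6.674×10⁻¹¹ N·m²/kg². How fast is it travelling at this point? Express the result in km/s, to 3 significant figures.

v ≈ 5.84 km/s

μ = GM = 6.674×10⁻¹¹ × 5.972×10²⁴ = 3.986×10¹⁴ m³/s².
Semi-major axis a = (r_p + r_a)/2 = 11076 km = 1.108×10⁷ m.
Vis-viva: v² = μ(2/r − 1/a) = 3.986×10¹⁴ × (1.757×10⁻⁷ − 9.028×10⁻⁸) = 3.406×10⁷ m²/s².
v = 5836 m/s = 5.836 km/s.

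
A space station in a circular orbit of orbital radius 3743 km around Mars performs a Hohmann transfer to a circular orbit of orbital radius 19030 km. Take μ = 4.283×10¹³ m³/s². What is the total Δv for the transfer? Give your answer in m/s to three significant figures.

r₁ = 3743 km = 3.743×10⁶ m.
r₂ = 19030 km = 1.903×10⁷ m.
Transfer ellipse a_t = (r₁ + r₂)/2 = 1.139×10⁷ m.
At r₁: circular v_c1 = √(μ/r₁) = 3383 m/s; transfer-periapsis v_p = √[μ(2/r₁ − 1/a_t)] = 4373 m/s.
Δv₁ = v_p − v_c1 = 990.4 m/s.
At r₂: circular v_c2 = √(μ/r₂) = 1500 m/s; transfer-apoapsis v_a = √[μ(2/r₂ − 1/a_t)] = 860.1 m/s.
Δv₂ = v_c2 − v_a = 640.1 m/s.
Total Δv = Δv₁ + Δv₂ = 1630 m/s.

Δv_total ≈ 1630 m/s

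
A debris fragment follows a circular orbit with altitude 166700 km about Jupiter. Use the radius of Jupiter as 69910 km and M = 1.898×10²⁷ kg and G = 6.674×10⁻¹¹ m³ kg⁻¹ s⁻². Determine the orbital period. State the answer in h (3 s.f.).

T ≈ 17.8 h

μ = GM = 6.674×10⁻¹¹ × 1.898×10²⁷ = 1.267×10¹⁷ m³/s².
r = 69910 + 166700 = 236610 km = 2.3661×10⁸ m.
Kepler's third law: T = 2π√(r³/μ) = 2π√((2.366×10⁸)³ / 1.267×10¹⁷).
r³/μ = 1.046×10⁸ s², so T = 2π × 1.023×10⁴ = 6.425×10⁴ s.
Converting: 6.425×10⁴ s ÷ 3600 = 17.85 h.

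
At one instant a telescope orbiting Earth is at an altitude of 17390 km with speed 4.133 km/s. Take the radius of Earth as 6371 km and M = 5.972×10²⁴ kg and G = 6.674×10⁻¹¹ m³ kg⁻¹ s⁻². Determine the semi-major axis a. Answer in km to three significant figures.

μ = GM = 6.674×10⁻¹¹ × 5.972×10²⁴ = 3.986×10¹⁴ m³/s².
r = 6371 + 17390 = 23761 km = 2.376×10⁷ m.
Vis-viva rearranged: 1/a = 2/r − v²/μ = 8.417×10⁻⁸ − 4.286×10⁻⁸ = 4.131×10⁻⁸ m⁻¹.
a = 2.420×10⁷ m = 24205 km.

a ≈ 24200 km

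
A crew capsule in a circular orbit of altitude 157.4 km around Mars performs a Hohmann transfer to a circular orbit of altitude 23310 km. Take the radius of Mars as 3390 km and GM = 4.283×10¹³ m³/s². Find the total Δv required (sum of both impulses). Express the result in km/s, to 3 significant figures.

Δv_total ≈ 1.80 km/s

r₁ = 3390 + 157.4 = 3547.4 km = 3.5474×10⁶ m.
r₂ = 3390 + 23310 = 26700 km = 2.6700×10⁷ m.
Transfer ellipse a_t = (r₁ + r₂)/2 = 1.512×10⁷ m.
At r₁: circular v_c1 = √(μ/r₁) = 3475 m/s; transfer-periapsis v_p = √[μ(2/r₁ − 1/a_t)] = 4617 m/s.
Δv₁ = v_p − v_c1 = 1142 m/s.
At r₂: circular v_c2 = √(μ/r₂) = 1267 m/s; transfer-apoapsis v_a = √[μ(2/r₂ − 1/a_t)] = 613.4 m/s.
Δv₂ = v_c2 − v_a = 653.1 m/s.
Total Δv = Δv₁ + Δv₂ = 1795 m/s = 1.795 km/s.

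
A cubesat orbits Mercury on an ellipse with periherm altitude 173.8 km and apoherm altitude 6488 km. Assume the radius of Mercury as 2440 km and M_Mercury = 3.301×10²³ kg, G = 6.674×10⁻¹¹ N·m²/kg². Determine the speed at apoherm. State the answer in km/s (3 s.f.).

μ = GM = 6.674×10⁻¹¹ × 3.301×10²³ = 2.203×10¹³ m³/s².
r_p = 2440 + 173.8 = 2613.8 km = 2.6138×10⁶ m.
r_a = 2440 + 6488 = 8928.0 km = 8.9280×10⁶ m.
Semi-major axis a = (r_p + r_a)/2 = 5770.9 km = 5.771×10⁶ m.
Vis-viva: v² = μ(2/r − 1/a) = 2.203×10¹³ × (2.240×10⁻⁷ − 1.733×10⁻⁷) = 1.118×10⁶ m²/s².
v = 1057 m/s = 1.057 km/s.

v ≈ 1.06 km/s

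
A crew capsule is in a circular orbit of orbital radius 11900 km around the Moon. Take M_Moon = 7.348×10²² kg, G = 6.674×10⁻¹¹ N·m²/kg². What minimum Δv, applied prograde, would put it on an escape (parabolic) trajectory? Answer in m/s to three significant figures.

μ = GM = 6.674×10⁻¹¹ × 7.348×10²² = 4.904×10¹² m³/s².
r = 11900 km = 1.190×10⁷ m.
Circular speed v_c = √(μ/r) = 642.0 m/s.
Escape speed v_esc = √(2μ/r) = √2 × v_c = 907.9 m/s.
Δv = v_esc − v_c = 265.9 m/s.

Δv ≈ 266 m/s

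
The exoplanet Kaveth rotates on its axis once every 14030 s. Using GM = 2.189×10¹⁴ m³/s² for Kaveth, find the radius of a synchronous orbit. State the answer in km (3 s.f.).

A synchronous orbit has period T, so by Kepler's third law a = (μT²/4π²)^(1/3).
μT²/4π² = 2.189×10¹⁴ × (1.403×10⁴)² / 39.48 = 1.091×10²¹ m³.
a = 1.030×10⁷ m = 10296 km.

r_sync ≈ 10300 km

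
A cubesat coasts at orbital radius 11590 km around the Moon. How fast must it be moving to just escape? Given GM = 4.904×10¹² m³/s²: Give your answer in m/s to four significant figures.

r = 11590 km = 1.159×10⁷ m.
Escape speed v_esc = √(2μ/r) = √(2 × 4.904×10¹² / 1.159×10⁷) = √(8.462×10⁵) = 919.9 m/s.

v_esc ≈ 919.9 m/s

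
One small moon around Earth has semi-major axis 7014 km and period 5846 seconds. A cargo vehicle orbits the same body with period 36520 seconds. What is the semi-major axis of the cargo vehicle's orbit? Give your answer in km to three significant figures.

a₂ ≈ 23800 km

Kepler's third law: a³ ∝ T², so a₂ = a₁ (T₂/T₁)^(2/3).
T₂/T₁ = 6.247, (T₂/T₁)^(2/3) = 3.392.
a₂ = 7014 × 3.392 = 23790 km.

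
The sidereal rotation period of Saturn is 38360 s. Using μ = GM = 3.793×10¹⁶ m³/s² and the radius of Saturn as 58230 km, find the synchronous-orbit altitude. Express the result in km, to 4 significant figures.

A synchronous orbit has period T, so by Kepler's third law a = (μT²/4π²)^(1/3).
μT²/4π² = 3.793×10¹⁶ × (3.836×10⁴)² / 39.48 = 1.414×10²⁴ m³.
a = 1.122×10⁸ m = 1.1223×10⁵ km.
Altitude h = a − R = 1.1223×10⁵ − 58230 = 54005 km.

h_sync ≈ 54000 km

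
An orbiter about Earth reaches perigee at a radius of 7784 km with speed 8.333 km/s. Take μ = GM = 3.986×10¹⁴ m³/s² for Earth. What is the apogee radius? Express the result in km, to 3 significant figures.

r_p = 7.784×10⁶ m.
Specific energy ε = v²/2 − μ/r = -1.649×10⁷ J/kg, so a = −μ/(2ε) = 1.209×10⁷ m.
The apsides satisfy r_p + r_a = 2a, so the apogee radius is 2a − r_p = 1.639×10⁷ m = 16391 km.

apogee radius ≈ 16400 km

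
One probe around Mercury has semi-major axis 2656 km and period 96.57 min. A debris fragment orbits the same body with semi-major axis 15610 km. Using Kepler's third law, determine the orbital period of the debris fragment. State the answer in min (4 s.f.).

T₂ ≈ 1376 min

Kepler's third law: T² ∝ a³, so T₂ = T₁ (a₂/a₁)^(3/2).
a₂/a₁ = 5.877, (a₂/a₁)^(3/2) = 14.25.
T₂ = 96.57 × 14.25 = 1376 min.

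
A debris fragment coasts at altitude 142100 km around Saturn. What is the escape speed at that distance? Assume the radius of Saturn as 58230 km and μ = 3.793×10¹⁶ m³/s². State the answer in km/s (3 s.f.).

r = 58230 + 142100 = 200330 km = 2.0033×10⁸ m.
Escape speed v_esc = √(2μ/r) = √(2 × 3.793×10¹⁶ / 2.003×10⁸) = √(3.787×10⁸) = 19460 m/s.
= 19.46 km/s.

v_esc ≈ 19.5 km/s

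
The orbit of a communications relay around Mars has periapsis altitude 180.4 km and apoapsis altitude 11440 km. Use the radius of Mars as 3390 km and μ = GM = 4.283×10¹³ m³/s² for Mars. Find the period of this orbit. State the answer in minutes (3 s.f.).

T ≈ 447 minutes

r_p = 3390 + 180.4 = 3570.4 km = 3.5704×10⁶ m.
r_a = 3390 + 11440 = 14830 km = 1.4830×10⁷ m.
Semi-major axis a = (r_p + r_a)/2 = (3570.4 + 14830)/2 = 9200.2 km = 9.200×10⁶ m.
By Kepler's third law T = 2π√(a³/μ) = 2π × 4.264×10³ = 2.679×10⁴ s.
= 446.5 minutes.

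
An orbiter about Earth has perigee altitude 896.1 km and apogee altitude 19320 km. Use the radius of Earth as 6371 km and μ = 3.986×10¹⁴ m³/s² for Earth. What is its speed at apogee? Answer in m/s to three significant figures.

r_p = 6371 + 896.1 = 7267.1 km = 7.2671×10⁶ m.
r_a = 6371 + 19320 = 25691 km = 2.5691×10⁷ m.
Semi-major axis a = (r_p + r_a)/2 = 16479 km = 1.648×10⁷ m.
Vis-viva: v² = μ(2/r − 1/a) = 3.986×10¹⁴ × (7.785×10⁻⁸ − 6.068×10⁻⁸) = 6.842×10⁶ m²/s².
v = 2616 m/s.

v ≈ 2620 m/s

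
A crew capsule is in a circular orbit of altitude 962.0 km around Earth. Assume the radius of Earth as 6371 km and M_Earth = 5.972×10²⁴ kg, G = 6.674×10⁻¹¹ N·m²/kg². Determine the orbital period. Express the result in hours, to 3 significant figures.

T ≈ 1.74 hours

μ = GM = 6.674×10⁻¹¹ × 5.972×10²⁴ = 3.986×10¹⁴ m³/s².
r = 6371 + 962.0 = 7333.0 km = 7.3330×10⁶ m.
Kepler's third law: T = 2π√(r³/μ) = 2π√((7.333×10⁶)³ / 3.986×10¹⁴).
r³/μ = 9.893×10⁵ s², so T = 2π × 9.946×10² = 6.250×10³ s.
Converting: 6.250×10³ s ÷ 3600 = 1.736 hours.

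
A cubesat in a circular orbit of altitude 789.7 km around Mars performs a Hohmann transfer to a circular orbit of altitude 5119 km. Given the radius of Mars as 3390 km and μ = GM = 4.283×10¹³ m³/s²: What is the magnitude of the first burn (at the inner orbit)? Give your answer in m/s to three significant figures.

r₁ = 3390 + 789.7 = 4179.7 km = 4.1797×10⁶ m.
r₂ = 3390 + 5119 = 8509.0 km = 8.5090×10⁶ m.
Transfer ellipse a_t = (r₁ + r₂)/2 = 6.344×10⁶ m.
At r₁: circular v_c1 = √(μ/r₁) = 3201 m/s; transfer-periapsis v_p = √[μ(2/r₁ − 1/a_t)] = 3707 m/s.
Δv₁ = v_p − v_c1 = 506.1 m/s.

Δv ≈ 506 m/s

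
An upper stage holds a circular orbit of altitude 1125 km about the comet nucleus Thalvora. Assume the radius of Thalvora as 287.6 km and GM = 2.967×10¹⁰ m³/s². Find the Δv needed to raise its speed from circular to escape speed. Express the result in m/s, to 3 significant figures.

Δv ≈ 60.0 m/s

r = 287.6 + 1125 = 1412.6 km = 1.4126×10⁶ m.
Circular speed v_c = √(μ/r) = 144.9 m/s.
Escape speed v_esc = √(2μ/r) = √2 × v_c = 205.0 m/s.
Δv = v_esc − v_c = 60.03 m/s.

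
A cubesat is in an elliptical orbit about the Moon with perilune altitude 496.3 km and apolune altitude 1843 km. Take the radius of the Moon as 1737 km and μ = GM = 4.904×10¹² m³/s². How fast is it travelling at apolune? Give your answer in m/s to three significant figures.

r_p = 1737 + 496.3 = 2233.3 km = 2.2333×10⁶ m.
r_a = 1737 + 1843 = 3580.0 km = 3.5800×10⁶ m.
Semi-major axis a = (r_p + r_a)/2 = 2906.7 km = 2.907×10⁶ m.
Vis-viva: v² = μ(2/r − 1/a) = 4.904×10¹² × (5.587×10⁻⁷ − 3.440×10⁻⁷) = 1.052×10⁶ m²/s².
v = 1026 m/s.

v ≈ 1030 m/s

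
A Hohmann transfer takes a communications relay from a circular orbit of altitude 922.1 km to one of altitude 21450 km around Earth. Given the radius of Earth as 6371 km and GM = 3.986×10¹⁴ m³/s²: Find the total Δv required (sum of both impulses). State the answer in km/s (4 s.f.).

Δv_total ≈ 3.259 km/s

r₁ = 6371 + 922.1 = 7293.1 km = 7.2931×10⁶ m.
r₂ = 6371 + 21450 = 27821 km = 2.7821×10⁷ m.
Transfer ellipse a_t = (r₁ + r₂)/2 = 1.756×10⁷ m.
At r₁: circular v_c1 = √(μ/r₁) = 7393 m/s; transfer-perigee v_p = √[μ(2/r₁ − 1/a_t)] = 9306 m/s.
Δv₁ = v_p − v_c1 = 1913 m/s.
At r₂: circular v_c2 = √(μ/r₂) = 3785 m/s; transfer-apogee v_a = √[μ(2/r₂ − 1/a_t)] = 2440 m/s.
Δv₂ = v_c2 − v_a = 1346 m/s.
Total Δv = Δv₁ + Δv₂ = 3259 m/s = 3.259 km/s.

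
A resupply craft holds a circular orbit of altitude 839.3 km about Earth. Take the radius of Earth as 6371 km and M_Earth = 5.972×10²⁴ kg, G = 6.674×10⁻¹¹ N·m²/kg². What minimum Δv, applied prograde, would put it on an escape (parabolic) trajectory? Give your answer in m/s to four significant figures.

μ = GM = 6.674×10⁻¹¹ × 5.972×10²⁴ = 3.986×10¹⁴ m³/s².
r = 6371 + 839.3 = 7210.3 km = 7.2103×10⁶ m.
Circular speed v_c = √(μ/r) = 7435 m/s.
Escape speed v_esc = √(2μ/r) = √2 × v_c = 10510 m/s.
Δv = v_esc − v_c = 3080 m/s.

Δv ≈ 3080 m/s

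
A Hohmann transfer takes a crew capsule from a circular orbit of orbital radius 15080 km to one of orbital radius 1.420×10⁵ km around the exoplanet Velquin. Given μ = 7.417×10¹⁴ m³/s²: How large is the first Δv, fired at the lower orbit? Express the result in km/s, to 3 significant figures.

Δv ≈ 2.42 km/s

r₁ = 15080 km = 1.508×10⁷ m.
r₂ = 1.420×10⁵ km = 1.420×10⁸ m.
Transfer ellipse a_t = (r₁ + r₂)/2 = 7.854×10⁷ m.
At r₁: circular v_c1 = √(μ/r₁) = 7013 m/s; transfer-periapsis v_p = √[μ(2/r₁ − 1/a_t)] = 9430 m/s.
Δv₁ = v_p − v_c1 = 2417 m/s.
= 2.417 km/s.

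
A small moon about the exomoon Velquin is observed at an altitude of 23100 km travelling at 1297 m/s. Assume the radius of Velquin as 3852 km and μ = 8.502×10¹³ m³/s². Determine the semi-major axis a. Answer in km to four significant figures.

a ≈ 18380 km

r = 3852 + 23100 = 26952 km = 2.695×10⁷ m.
Specific orbital energy ε = v²/2 − μ/r = (1297)²/2 − 8.502×10¹³/2.695×10⁷ = -2.313×10⁶ J/kg.
Since ε = −μ/(2a), a = −μ/(2ε) = 1.838×10⁷ m = 18376 km.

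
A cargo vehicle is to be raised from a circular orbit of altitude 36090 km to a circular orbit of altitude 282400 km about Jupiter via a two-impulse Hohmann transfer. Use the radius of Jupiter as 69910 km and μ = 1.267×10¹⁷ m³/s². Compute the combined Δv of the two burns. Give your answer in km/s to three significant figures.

r₁ = 69910 + 36090 = 106000 km = 1.0600×10⁸ m.
r₂ = 69910 + 282400 = 352310 km = 3.5231×10⁸ m.
Transfer ellipse a_t = (r₁ + r₂)/2 = 2.292×10⁸ m.
At r₁: circular v_c1 = √(μ/r₁) = 34570 m/s; transfer-perijove v_p = √[μ(2/r₁ − 1/a_t)] = 42870 m/s.
Δv₁ = v_p − v_c1 = 8295 m/s.
At r₂: circular v_c2 = √(μ/r₂) = 18960 m/s; transfer-apojove v_a = √[μ(2/r₂ − 1/a_t)] = 12900 m/s.
Δv₂ = v_c2 − v_a = 6066 m/s.
Total Δv = Δv₁ + Δv₂ = 14360 m/s = 14.36 km/s.

Δv_total ≈ 14.4 km/s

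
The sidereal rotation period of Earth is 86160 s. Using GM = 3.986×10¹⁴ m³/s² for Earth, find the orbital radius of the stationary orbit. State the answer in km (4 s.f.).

r_sync ≈ 42160 km

A synchronous orbit has period T, so by Kepler's third law a = (μT²/4π²)^(1/3).
μT²/4π² = 3.986×10¹⁴ × (8.616×10⁴)² / 39.48 = 7.495×10²² m³.
a = 4.216×10⁷ m = 42163 km.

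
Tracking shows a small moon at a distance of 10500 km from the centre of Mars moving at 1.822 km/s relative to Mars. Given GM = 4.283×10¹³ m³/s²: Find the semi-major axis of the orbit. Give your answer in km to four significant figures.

a ≈ 8852 km

r = 1.050×10⁷ m.
Vis-viva rearranged: 1/a = 2/r − v²/μ = 1.905×10⁻⁷ − 7.751×10⁻⁸ = 1.130×10⁻⁷ m⁻¹.
a = 8.852×10⁶ m = 8852.1 km.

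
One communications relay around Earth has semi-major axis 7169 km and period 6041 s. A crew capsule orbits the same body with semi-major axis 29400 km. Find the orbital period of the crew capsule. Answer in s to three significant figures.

T₂ ≈ 50200 s

Kepler's third law: T² ∝ a³, so T₂ = T₁ (a₂/a₁)^(3/2).
a₂/a₁ = 4.101, (a₂/a₁)^(3/2) = 8.305.
T₂ = 6041 × 8.305 = 50170 s.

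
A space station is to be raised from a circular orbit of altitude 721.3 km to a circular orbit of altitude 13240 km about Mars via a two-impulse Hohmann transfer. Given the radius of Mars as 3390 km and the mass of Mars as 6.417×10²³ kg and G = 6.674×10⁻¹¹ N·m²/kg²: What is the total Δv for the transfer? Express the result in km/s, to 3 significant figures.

Δv_total ≈ 1.45 km/s

μ = GM = 6.674×10⁻¹¹ × 6.417×10²³ = 4.283×10¹³ m³/s².
r₁ = 3390 + 721.3 = 4111.3 km = 4.1113×10⁶ m.
r₂ = 3390 + 13240 = 16630 km = 1.6630×10⁷ m.
Transfer ellipse a_t = (r₁ + r₂)/2 = 1.037×10⁷ m.
At r₁: circular v_c1 = √(μ/r₁) = 3228 m/s; transfer-periapsis v_p = √[μ(2/r₁ − 1/a_t)] = 4087 m/s.
Δv₁ = v_p − v_c1 = 859.6 m/s.
At r₂: circular v_c2 = √(μ/r₂) = 1605 m/s; transfer-apoapsis v_a = √[μ(2/r₂ − 1/a_t)] = 1010 m/s.
Δv₂ = v_c2 − v_a = 594.4 m/s.
Total Δv = Δv₁ + Δv₂ = 1454 m/s = 1.454 km/s.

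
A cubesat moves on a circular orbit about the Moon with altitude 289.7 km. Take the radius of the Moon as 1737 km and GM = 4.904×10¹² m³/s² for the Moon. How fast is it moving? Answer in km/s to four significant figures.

v ≈ 1.556 km/s

r = 1737 + 289.7 = 2026.7 km = 2.0267×10⁶ m.
For a circular orbit v = √(μ/r) = √(4.904×10¹² / 2.027×10⁶) = √(2.420×10⁶) = 1556 m/s.
That is 1.556 km/s.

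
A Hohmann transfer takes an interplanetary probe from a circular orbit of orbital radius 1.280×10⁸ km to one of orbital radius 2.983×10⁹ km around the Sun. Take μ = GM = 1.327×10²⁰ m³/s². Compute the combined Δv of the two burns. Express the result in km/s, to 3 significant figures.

Δv_total ≈ 17.1 km/s

r₁ = 1.280×10⁸ km = 1.280×10¹¹ m.
r₂ = 2.983×10⁹ km = 2.983×10¹² m.
Transfer ellipse a_t = (r₁ + r₂)/2 = 1.556×10¹² m.
At r₁: circular v_c1 = √(μ/r₁) = 32200 m/s; transfer-perihelion v_p = √[μ(2/r₁ − 1/a_t)] = 44590 m/s.
Δv₁ = v_p − v_c1 = 12390 m/s.
At r₂: circular v_c2 = √(μ/r₂) = 6670 m/s; transfer-aphelion v_a = √[μ(2/r₂ − 1/a_t)] = 1913 m/s.
Δv₂ = v_c2 − v_a = 4756 m/s.
Total Δv = Δv₁ + Δv₂ = 17150 m/s = 17.15 km/s.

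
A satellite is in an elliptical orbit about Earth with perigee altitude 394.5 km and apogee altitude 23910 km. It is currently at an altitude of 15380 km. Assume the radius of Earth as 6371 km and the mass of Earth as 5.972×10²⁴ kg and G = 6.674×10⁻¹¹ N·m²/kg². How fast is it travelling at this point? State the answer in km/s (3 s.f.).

v ≈ 3.89 km/s

μ = GM = 6.674×10⁻¹¹ × 5.972×10²⁴ = 3.986×10¹⁴ m³/s².
r_p = 6371 + 394.5 = 6765.5 km = 6.7655×10⁶ m.
r_a = 6371 + 23910 = 30281 km = 3.0281×10⁷ m.
r = 6371 + 15380 = 21751 km = 2.175×10⁷ m.
Semi-major axis a = (r_p + r_a)/2 = 18523 km = 1.852×10⁷ m.
Vis-viva: v² = μ(2/r − 1/a) = 3.986×10¹⁴ × (9.195×10⁻⁸ − 5.399×10⁻⁸) = 1.513×10⁷ m²/s².
v = 3890 m/s = 3.890 km/s.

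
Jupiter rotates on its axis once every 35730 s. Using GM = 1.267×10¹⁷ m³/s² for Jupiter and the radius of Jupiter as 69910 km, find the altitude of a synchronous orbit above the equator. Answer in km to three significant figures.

A synchronous orbit has period T, so by Kepler's third law a = (μT²/4π²)^(1/3).
μT²/4π² = 1.267×10¹⁷ × (3.573×10⁴)² / 39.48 = 4.097×10²⁴ m³.
a = 1.600×10⁸ m = 1.6002×10⁵ km.
Altitude h = a − R = 1.6002×10⁵ − 69910 = 90105 km.

h_sync ≈ 90100 km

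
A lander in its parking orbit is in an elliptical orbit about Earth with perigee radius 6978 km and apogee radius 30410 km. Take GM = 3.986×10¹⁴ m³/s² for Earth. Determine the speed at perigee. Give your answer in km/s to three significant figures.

Semi-major axis a = (r_p + r_a)/2 = 18694 km = 1.869×10⁷ m.
Vis-viva: v² = μ(2/r − 1/a) = 3.986×10¹⁴ × (2.866×10⁻⁷ − 5.349×10⁻⁸) = 9.292×10⁷ m²/s².
v = 9640 m/s = 9.640 km/s.

v ≈ 9.64 km/s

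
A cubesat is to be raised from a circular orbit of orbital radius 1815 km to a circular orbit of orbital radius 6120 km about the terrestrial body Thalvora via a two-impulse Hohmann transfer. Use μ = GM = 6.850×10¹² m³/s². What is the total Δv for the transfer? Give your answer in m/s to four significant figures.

r₁ = 1815 km = 1.815×10⁶ m.
r₂ = 6120 km = 6.120×10⁶ m.
Transfer ellipse a_t = (r₁ + r₂)/2 = 3.968×10⁶ m.
At r₁: circular v_c1 = √(μ/r₁) = 1943 m/s; transfer-periapsis v_p = √[μ(2/r₁ − 1/a_t)] = 2413 m/s.
Δv₁ = v_p − v_c1 = 470.1 m/s.
At r₂: circular v_c2 = √(μ/r₂) = 1058 m/s; transfer-apoapsis v_a = √[μ(2/r₂ − 1/a_t)] = 715.6 m/s.
Δv₂ = v_c2 − v_a = 342.4 m/s.
Total Δv = Δv₁ + Δv₂ = 812.5 m/s.

Δv_total ≈ 812.5 m/s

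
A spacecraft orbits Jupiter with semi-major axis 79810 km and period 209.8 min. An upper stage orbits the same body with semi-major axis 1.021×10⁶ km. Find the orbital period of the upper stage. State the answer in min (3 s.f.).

Kepler's third law: T² ∝ a³, so T₂ = T₁ (a₂/a₁)^(3/2).
a₂/a₁ = 12.79, (a₂/a₁)^(3/2) = 45.76.
T₂ = 209.8 × 45.76 = 9600 min.

T₂ ≈ 9600 min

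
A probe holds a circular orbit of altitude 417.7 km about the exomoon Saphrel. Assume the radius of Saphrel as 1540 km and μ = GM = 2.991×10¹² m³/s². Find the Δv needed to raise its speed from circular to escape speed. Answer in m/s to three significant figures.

Δv ≈ 512 m/s

r = 1540 + 417.7 = 1957.7 km = 1.9577×10⁶ m.
Circular speed v_c = √(μ/r) = 1236 m/s.
Escape speed v_esc = √(2μ/r) = √2 × v_c = 1748 m/s.
Δv = v_esc − v_c = 512.0 m/s.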